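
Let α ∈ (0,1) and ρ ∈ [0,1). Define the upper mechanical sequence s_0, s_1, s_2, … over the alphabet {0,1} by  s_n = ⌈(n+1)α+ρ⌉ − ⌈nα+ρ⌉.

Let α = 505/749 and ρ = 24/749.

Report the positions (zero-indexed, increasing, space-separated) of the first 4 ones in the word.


1 2 4 5

n=0: ⌈529/749⌉−⌈24/749⌉ = 1−1 = 0
n=1: ⌈1034/749⌉−⌈529/749⌉ = 2−1 = 1  ← one
n=2: ⌈1539/749⌉−⌈1034/749⌉ = 3−2 = 1  ← one
n=3: ⌈2044/749⌉−⌈1539/749⌉ = 3−3 = 0
n=4: ⌈2549/749⌉−⌈2044/749⌉ = 4−3 = 1  ← one
n=5: ⌈3054/749⌉−⌈2549/749⌉ = 5−4 = 1  ← one
positions of the first 4 ones: 1 2 4 5


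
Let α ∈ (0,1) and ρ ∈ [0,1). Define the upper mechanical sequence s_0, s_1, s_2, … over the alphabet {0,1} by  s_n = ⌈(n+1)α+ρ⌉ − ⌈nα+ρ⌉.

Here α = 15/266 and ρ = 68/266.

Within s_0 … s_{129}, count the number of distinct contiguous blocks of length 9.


t_n = ⌈(n·15+68)/266⌉ for n = 0 … 130:
  n=0…9: ⌈68/266⌉=1 ⌈83/266⌉=1 ⌈98/266⌉=1 ⌈113/266⌉=1 ⌈128/266⌉=1 ⌈143/266⌉=1 ⌈158/266⌉=1 ⌈173/266⌉=1 ⌈188/266⌉=1 ⌈203/266⌉=1
  n=10…19: ⌈218/266⌉=1 ⌈233/266⌉=1 ⌈248/266⌉=1 ⌈263/266⌉=1 ⌈278/266⌉=2 ⌈293/266⌉=2 ⌈308/266⌉=2 ⌈323/266⌉=2 ⌈338/266⌉=2 ⌈353/266⌉=2
  n=20…29: ⌈368/266⌉=2 ⌈383/266⌉=2 ⌈398/266⌉=2 ⌈413/266⌉=2 ⌈428/266⌉=2 ⌈443/266⌉=2 ⌈458/266⌉=2 ⌈473/266⌉=2 ⌈488/266⌉=2 ⌈503/266⌉=2
  n=30…39: ⌈518/266⌉=2 ⌈533/266⌉=3 ⌈548/266⌉=3 ⌈563/266⌉=3 ⌈578/266⌉=3 ⌈593/266⌉=3 ⌈608/266⌉=3 ⌈623/266⌉=3 ⌈638/266⌉=3 ⌈653/266⌉=3
  n=40…49: ⌈668/266⌉=3 ⌈683/266⌉=3 ⌈698/266⌉=3 ⌈713/266⌉=3 ⌈728/266⌉=3 ⌈743/266⌉=3 ⌈758/266⌉=3 ⌈773/266⌉=3 ⌈788/266⌉=3 ⌈803/266⌉=4
  n=50…59: ⌈818/266⌉=4 ⌈833/266⌉=4 ⌈848/266⌉=4 ⌈863/266⌉=4 ⌈878/266⌉=4 ⌈893/266⌉=4 ⌈908/266⌉=4 ⌈923/266⌉=4 ⌈938/266⌉=4 ⌈953/266⌉=4
  n=60…69: ⌈968/266⌉=4 ⌈983/266⌉=4 ⌈998/266⌉=4 ⌈1013/266⌉=4 ⌈1028/266⌉=4 ⌈1043/266⌉=4 ⌈1058/266⌉=4 ⌈1073/266⌉=5 ⌈1088/266⌉=5 ⌈1103/266⌉=5
  n=70…79: ⌈1118/266⌉=5 ⌈1133/266⌉=5 ⌈1148/266⌉=5 ⌈1163/266⌉=5 ⌈1178/266⌉=5 ⌈1193/266⌉=5 ⌈1208/266⌉=5 ⌈1223/266⌉=5 ⌈1238/266⌉=5 ⌈1253/266⌉=5
  n=80…89: ⌈1268/266⌉=5 ⌈1283/266⌉=5 ⌈1298/266⌉=5 ⌈1313/266⌉=5 ⌈1328/266⌉=5 ⌈1343/266⌉=6 ⌈1358/266⌉=6 ⌈1373/266⌉=6 ⌈1388/266⌉=6 ⌈1403/266⌉=6
  n=90…99: ⌈1418/266⌉=6 ⌈1433/266⌉=6 ⌈1448/266⌉=6 ⌈1463/266⌉=6 ⌈1478/266⌉=6 ⌈1493/266⌉=6 ⌈1508/266⌉=6 ⌈1523/266⌉=6 ⌈1538/266⌉=6 ⌈1553/266⌉=6
  n=100…109: ⌈1568/266⌉=6 ⌈1583/266⌉=6 ⌈1598/266⌉=7 ⌈1613/266⌉=7 ⌈1628/266⌉=7 ⌈1643/266⌉=7 ⌈1658/266⌉=7 ⌈1673/266⌉=7 ⌈1688/266⌉=7 ⌈1703/266⌉=7
  n=110…119: ⌈1718/266⌉=7 ⌈1733/266⌉=7 ⌈1748/266⌉=7 ⌈1763/266⌉=7 ⌈1778/266⌉=7 ⌈1793/266⌉=7 ⌈1808/266⌉=7 ⌈1823/266⌉=7 ⌈1838/266⌉=7 ⌈1853/266⌉=7
  n=120…129: ⌈1868/266⌉=8 ⌈1883/266⌉=8 ⌈1898/266⌉=8 ⌈1913/266⌉=8 ⌈1928/266⌉=8 ⌈1943/266⌉=8 ⌈1958/266⌉=8 ⌈1973/266⌉=8 ⌈1988/266⌉=8 ⌈2003/266⌉=8
  n=130: ⌈2018/266⌉=8
s_n = t_(n+1) − t_n for n = 0 … 129 gives
prefix = 0000000000000100000000000000001000000000000000001000000000000000001000000000000000001000000000000000010000000000000000010000000000
slide a length-9 window over [0..8] … [121..129] (122 windows); first occurrence of each distinct factor:
  [  0..  8] 000000000
  [  5.. 13] 000000001
  [  6.. 14] 000000010
  [  7.. 15] 000000100
  [  8.. 16] 000001000
  [  9.. 17] 000010000
  [ 10.. 18] 000100000
  [ 11.. 19] 001000000
  [ 12.. 20] 010000000
  [ 13.. 21] 100000000
  (the other 112 windows repeat one of these)
distinct factors: {000000000, 000000001, 000000010, 000000100, 000001000, 000010000, 000100000, 001000000, 010000000, 100000000}
count = 10  (Sturmian bound for length 9 is 10)

10


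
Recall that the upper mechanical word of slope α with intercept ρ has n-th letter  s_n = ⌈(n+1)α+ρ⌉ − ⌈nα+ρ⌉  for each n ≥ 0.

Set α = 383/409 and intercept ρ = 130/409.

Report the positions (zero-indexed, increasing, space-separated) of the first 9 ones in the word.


n=0: ⌈513/409⌉−⌈130/409⌉ = 2−1 = 1  ← one
n=1: ⌈896/409⌉−⌈513/409⌉ = 3−2 = 1  ← one
n=2: ⌈1279/409⌉−⌈896/409⌉ = 4−3 = 1  ← one
n=3: ⌈1662/409⌉−⌈1279/409⌉ = 5−4 = 1  ← one
n=4: ⌈2045/409⌉−⌈1662/409⌉ = 5−5 = 0
n=5: ⌈2428/409⌉−⌈2045/409⌉ = 6−5 = 1  ← one
n=6: ⌈2811/409⌉−⌈2428/409⌉ = 7−6 = 1  ← one
n=7: ⌈3194/409⌉−⌈2811/409⌉ = 8−7 = 1  ← one
n=8: ⌈3577/409⌉−⌈3194/409⌉ = 9−8 = 1  ← one
n=9: ⌈3960/409⌉−⌈3577/409⌉ = 10−9 = 1  ← one
positions of the first 9 ones: 0 1 2 3 5 6 7 8 9

0 1 2 3 5 6 7 8 9


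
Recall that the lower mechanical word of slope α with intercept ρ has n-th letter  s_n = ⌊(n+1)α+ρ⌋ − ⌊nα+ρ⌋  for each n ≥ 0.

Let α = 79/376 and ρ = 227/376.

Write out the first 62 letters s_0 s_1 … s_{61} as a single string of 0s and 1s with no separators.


n=0: ⌊(1·79+227)/376⌋ − ⌊(0·79+227)/376⌋ = ⌊306/376⌋ − ⌊227/376⌋ = 0 − 0 = 0
n=1: ⌊(2·79+227)/376⌋ − ⌊(1·79+227)/376⌋ = ⌊385/376⌋ − ⌊306/376⌋ = 1 − 0 = 1
n=2: ⌊(3·79+227)/376⌋ − ⌊(2·79+227)/376⌋ = ⌊464/376⌋ − ⌊385/376⌋ = 1 − 1 = 0
n=3: ⌊(4·79+227)/376⌋ − ⌊(3·79+227)/376⌋ = ⌊543/376⌋ − ⌊464/376⌋ = 1 − 1 = 0
n=4: ⌊(5·79+227)/376⌋ − ⌊(4·79+227)/376⌋ = ⌊622/376⌋ − ⌊543/376⌋ = 1 − 1 = 0
n=5: ⌊(6·79+227)/376⌋ − ⌊(5·79+227)/376⌋ = ⌊701/376⌋ − ⌊622/376⌋ = 1 − 1 = 0
n=6: ⌊(7·79+227)/376⌋ − ⌊(6·79+227)/376⌋ = ⌊780/376⌋ − ⌊701/376⌋ = 2 − 1 = 1
n=7: ⌊(8·79+227)/376⌋ − ⌊(7·79+227)/376⌋ = ⌊859/376⌋ − ⌊780/376⌋ = 2 − 2 = 0
n=8: ⌊(9·79+227)/376⌋ − ⌊(8·79+227)/376⌋ = ⌊938/376⌋ − ⌊859/376⌋ = 2 − 2 = 0
n=9: ⌊(10·79+227)/376⌋ − ⌊(9·79+227)/376⌋ = ⌊1017/376⌋ − ⌊938/376⌋ = 2 − 2 = 0
n=10: ⌊(11·79+227)/376⌋ − ⌊(10·79+227)/376⌋ = ⌊1096/376⌋ − ⌊1017/376⌋ = 2 − 2 = 0
n=11: ⌊(12·79+227)/376⌋ − ⌊(11·79+227)/376⌋ = ⌊1175/376⌋ − ⌊1096/376⌋ = 3 − 2 = 1
n=12: ⌊(13·79+227)/376⌋ − ⌊(12·79+227)/376⌋ = ⌊1254/376⌋ − ⌊1175/376⌋ = 3 − 3 = 0
n=13: ⌊(14·79+227)/376⌋ − ⌊(13·79+227)/376⌋ = ⌊1333/376⌋ − ⌊1254/376⌋ = 3 − 3 = 0
n=14: ⌊(15·79+227)/376⌋ − ⌊(14·79+227)/376⌋ = ⌊1412/376⌋ − ⌊1333/376⌋ = 3 − 3 = 0
n=15: ⌊(16·79+227)/376⌋ − ⌊(15·79+227)/376⌋ = ⌊1491/376⌋ − ⌊1412/376⌋ = 3 − 3 = 0
n=16: ⌊(17·79+227)/376⌋ − ⌊(16·79+227)/376⌋ = ⌊1570/376⌋ − ⌊1491/376⌋ = 4 − 3 = 1
n=17: ⌊(18·79+227)/376⌋ − ⌊(17·79+227)/376⌋ = ⌊1649/376⌋ − ⌊1570/376⌋ = 4 − 4 = 0
n=18: ⌊(19·79+227)/376⌋ − ⌊(18·79+227)/376⌋ = ⌊1728/376⌋ − ⌊1649/376⌋ = 4 − 4 = 0
n=19: ⌊(20·79+227)/376⌋ − ⌊(19·79+227)/376⌋ = ⌊1807/376⌋ − ⌊1728/376⌋ = 4 − 4 = 0
n=20: ⌊(21·79+227)/376⌋ − ⌊(20·79+227)/376⌋ = ⌊1886/376⌋ − ⌊1807/376⌋ = 5 − 4 = 1
n=21: ⌊(22·79+227)/376⌋ − ⌊(21·79+227)/376⌋ = ⌊1965/376⌋ − ⌊1886/376⌋ = 5 − 5 = 0
n=22: ⌊(23·79+227)/376⌋ − ⌊(22·79+227)/376⌋ = ⌊2044/376⌋ − ⌊1965/376⌋ = 5 − 5 = 0
n=23: ⌊(24·79+227)/376⌋ − ⌊(23·79+227)/376⌋ = ⌊2123/376⌋ − ⌊2044/376⌋ = 5 − 5 = 0
n=24: ⌊(25·79+227)/376⌋ − ⌊(24·79+227)/376⌋ = ⌊2202/376⌋ − ⌊2123/376⌋ = 5 − 5 = 0
n=25: ⌊(26·79+227)/376⌋ − ⌊(25·79+227)/376⌋ = ⌊2281/376⌋ − ⌊2202/376⌋ = 6 − 5 = 1
n=26: ⌊(27·79+227)/376⌋ − ⌊(26·79+227)/376⌋ = ⌊2360/376⌋ − ⌊2281/376⌋ = 6 − 6 = 0
n=27: ⌊(28·79+227)/376⌋ − ⌊(27·79+227)/376⌋ = ⌊2439/376⌋ − ⌊2360/376⌋ = 6 − 6 = 0
n=28: ⌊(29·79+227)/376⌋ − ⌊(28·79+227)/376⌋ = ⌊2518/376⌋ − ⌊2439/376⌋ = 6 − 6 = 0
n=29: ⌊(30·79+227)/376⌋ − ⌊(29·79+227)/376⌋ = ⌊2597/376⌋ − ⌊2518/376⌋ = 6 − 6 = 0
n=30: ⌊(31·79+227)/376⌋ − ⌊(30·79+227)/376⌋ = ⌊2676/376⌋ − ⌊2597/376⌋ = 7 − 6 = 1
n=31: ⌊(32·79+227)/376⌋ − ⌊(31·79+227)/376⌋ = ⌊2755/376⌋ − ⌊2676/376⌋ = 7 − 7 = 0
n=32: ⌊(33·79+227)/376⌋ − ⌊(32·79+227)/376⌋ = ⌊2834/376⌋ − ⌊2755/376⌋ = 7 − 7 = 0
n=33: ⌊(34·79+227)/376⌋ − ⌊(33·79+227)/376⌋ = ⌊2913/376⌋ − ⌊2834/376⌋ = 7 − 7 = 0
n=34: ⌊(35·79+227)/376⌋ − ⌊(34·79+227)/376⌋ = ⌊2992/376⌋ − ⌊2913/376⌋ = 7 − 7 = 0
n=35: ⌊(36·79+227)/376⌋ − ⌊(35·79+227)/376⌋ = ⌊3071/376⌋ − ⌊2992/376⌋ = 8 − 7 = 1
n=36: ⌊(37·79+227)/376⌋ − ⌊(36·79+227)/376⌋ = ⌊3150/376⌋ − ⌊3071/376⌋ = 8 − 8 = 0
n=37: ⌊(38·79+227)/376⌋ − ⌊(37·79+227)/376⌋ = ⌊3229/376⌋ − ⌊3150/376⌋ = 8 − 8 = 0
n=38: ⌊(39·79+227)/376⌋ − ⌊(38·79+227)/376⌋ = ⌊3308/376⌋ − ⌊3229/376⌋ = 8 − 8 = 0
n=39: ⌊(40·79+227)/376⌋ − ⌊(39·79+227)/376⌋ = ⌊3387/376⌋ − ⌊3308/376⌋ = 9 − 8 = 1
n=40: ⌊(41·79+227)/376⌋ − ⌊(40·79+227)/376⌋ = ⌊3466/376⌋ − ⌊3387/376⌋ = 9 − 9 = 0
n=41: ⌊(42·79+227)/376⌋ − ⌊(41·79+227)/376⌋ = ⌊3545/376⌋ − ⌊3466/376⌋ = 9 − 9 = 0
n=42: ⌊(43·79+227)/376⌋ − ⌊(42·79+227)/376⌋ = ⌊3624/376⌋ − ⌊3545/376⌋ = 9 − 9 = 0
n=43: ⌊(44·79+227)/376⌋ − ⌊(43·79+227)/376⌋ = ⌊3703/376⌋ − ⌊3624/376⌋ = 9 − 9 = 0
n=44: ⌊(45·79+227)/376⌋ − ⌊(44·79+227)/376⌋ = ⌊3782/376⌋ − ⌊3703/376⌋ = 10 − 9 = 1
n=45: ⌊(46·79+227)/376⌋ − ⌊(45·79+227)/376⌋ = ⌊3861/376⌋ − ⌊3782/376⌋ = 10 − 10 = 0
n=46: ⌊(47·79+227)/376⌋ − ⌊(46·79+227)/376⌋ = ⌊3940/376⌋ − ⌊3861/376⌋ = 10 − 10 = 0
n=47: ⌊(48·79+227)/376⌋ − ⌊(47·79+227)/376⌋ = ⌊4019/376⌋ − ⌊3940/376⌋ = 10 − 10 = 0
n=48: ⌊(49·79+227)/376⌋ − ⌊(48·79+227)/376⌋ = ⌊4098/376⌋ − ⌊4019/376⌋ = 10 − 10 = 0
n=49: ⌊(50·79+227)/376⌋ − ⌊(49·79+227)/376⌋ = ⌊4177/376⌋ − ⌊4098/376⌋ = 11 − 10 = 1
n=50: ⌊(51·79+227)/376⌋ − ⌊(50·79+227)/376⌋ = ⌊4256/376⌋ − ⌊4177/376⌋ = 11 − 11 = 0
n=51: ⌊(52·79+227)/376⌋ − ⌊(51·79+227)/376⌋ = ⌊4335/376⌋ − ⌊4256/376⌋ = 11 − 11 = 0
n=52: ⌊(53·79+227)/376⌋ − ⌊(52·79+227)/376⌋ = ⌊4414/376⌋ − ⌊4335/376⌋ = 11 − 11 = 0
n=53: ⌊(54·79+227)/376⌋ − ⌊(53·79+227)/376⌋ = ⌊4493/376⌋ − ⌊4414/376⌋ = 11 − 11 = 0
n=54: ⌊(55·79+227)/376⌋ − ⌊(54·79+227)/376⌋ = ⌊4572/376⌋ − ⌊4493/376⌋ = 12 − 11 = 1
n=55: ⌊(56·79+227)/376⌋ − ⌊(55·79+227)/376⌋ = ⌊4651/376⌋ − ⌊4572/376⌋ = 12 − 12 = 0
n=56: ⌊(57·79+227)/376⌋ − ⌊(56·79+227)/376⌋ = ⌊4730/376⌋ − ⌊4651/376⌋ = 12 − 12 = 0
n=57: ⌊(58·79+227)/376⌋ − ⌊(57·79+227)/376⌋ = ⌊4809/376⌋ − ⌊4730/376⌋ = 12 − 12 = 0
n=58: ⌊(59·79+227)/376⌋ − ⌊(58·79+227)/376⌋ = ⌊4888/376⌋ − ⌊4809/376⌋ = 13 − 12 = 1
n=59: ⌊(60·79+227)/376⌋ − ⌊(59·79+227)/376⌋ = ⌊4967/376⌋ − ⌊4888/376⌋ = 13 − 13 = 0
n=60: ⌊(61·79+227)/376⌋ − ⌊(60·79+227)/376⌋ = ⌊5046/376⌋ − ⌊4967/376⌋ = 13 − 13 = 0
n=61: ⌊(62·79+227)/376⌋ − ⌊(61·79+227)/376⌋ = ⌊5125/376⌋ − ⌊5046/376⌋ = 13 − 13 = 0

01000010000100001000100001000010000100010000100001000010001000


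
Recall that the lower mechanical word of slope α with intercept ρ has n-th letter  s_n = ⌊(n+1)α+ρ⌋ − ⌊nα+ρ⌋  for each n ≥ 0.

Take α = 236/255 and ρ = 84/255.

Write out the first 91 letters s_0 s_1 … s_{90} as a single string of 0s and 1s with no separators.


1111011111111111101111111111111011111111111101111111111111011111111111101111111111110111111

n=0: ⌊(1·236+84)/255⌋ − ⌊(0·236+84)/255⌋ = ⌊320/255⌋ − ⌊84/255⌋ = 1 − 0 = 1
n=1: ⌊(2·236+84)/255⌋ − ⌊(1·236+84)/255⌋ = ⌊556/255⌋ − ⌊320/255⌋ = 2 − 1 = 1
n=2: ⌊(3·236+84)/255⌋ − ⌊(2·236+84)/255⌋ = ⌊792/255⌋ − ⌊556/255⌋ = 3 − 2 = 1
n=3: ⌊(4·236+84)/255⌋ − ⌊(3·236+84)/255⌋ = ⌊1028/255⌋ − ⌊792/255⌋ = 4 − 3 = 1
n=4: ⌊(5·236+84)/255⌋ − ⌊(4·236+84)/255⌋ = ⌊1264/255⌋ − ⌊1028/255⌋ = 4 − 4 = 0
n=5: ⌊(6·236+84)/255⌋ − ⌊(5·236+84)/255⌋ = ⌊1500/255⌋ − ⌊1264/255⌋ = 5 − 4 = 1
n=6: ⌊(7·236+84)/255⌋ − ⌊(6·236+84)/255⌋ = ⌊1736/255⌋ − ⌊1500/255⌋ = 6 − 5 = 1
n=7: ⌊(8·236+84)/255⌋ − ⌊(7·236+84)/255⌋ = ⌊1972/255⌋ − ⌊1736/255⌋ = 7 − 6 = 1
n=8: ⌊(9·236+84)/255⌋ − ⌊(8·236+84)/255⌋ = ⌊2208/255⌋ − ⌊1972/255⌋ = 8 − 7 = 1
n=9: ⌊(10·236+84)/255⌋ − ⌊(9·236+84)/255⌋ = ⌊2444/255⌋ − ⌊2208/255⌋ = 9 − 8 = 1
n=10: ⌊(11·236+84)/255⌋ − ⌊(10·236+84)/255⌋ = ⌊2680/255⌋ − ⌊2444/255⌋ = 10 − 9 = 1
n=11: ⌊(12·236+84)/255⌋ − ⌊(11·236+84)/255⌋ = ⌊2916/255⌋ − ⌊2680/255⌋ = 11 − 10 = 1
n=12: ⌊(13·236+84)/255⌋ − ⌊(12·236+84)/255⌋ = ⌊3152/255⌋ − ⌊2916/255⌋ = 12 − 11 = 1
n=13: ⌊(14·236+84)/255⌋ − ⌊(13·236+84)/255⌋ = ⌊3388/255⌋ − ⌊3152/255⌋ = 13 − 12 = 1
n=14: ⌊(15·236+84)/255⌋ − ⌊(14·236+84)/255⌋ = ⌊3624/255⌋ − ⌊3388/255⌋ = 14 − 13 = 1
n=15: ⌊(16·236+84)/255⌋ − ⌊(15·236+84)/255⌋ = ⌊3860/255⌋ − ⌊3624/255⌋ = 15 − 14 = 1
n=16: ⌊(17·236+84)/255⌋ − ⌊(16·236+84)/255⌋ = ⌊4096/255⌋ − ⌊3860/255⌋ = 16 − 15 = 1
n=17: ⌊(18·236+84)/255⌋ − ⌊(17·236+84)/255⌋ = ⌊4332/255⌋ − ⌊4096/255⌋ = 16 − 16 = 0
n=18: ⌊(19·236+84)/255⌋ − ⌊(18·236+84)/255⌋ = ⌊4568/255⌋ − ⌊4332/255⌋ = 17 − 16 = 1
n=19: ⌊(20·236+84)/255⌋ − ⌊(19·236+84)/255⌋ = ⌊4804/255⌋ − ⌊4568/255⌋ = 18 − 17 = 1
n=20: ⌊(21·236+84)/255⌋ − ⌊(20·236+84)/255⌋ = ⌊5040/255⌋ − ⌊4804/255⌋ = 19 − 18 = 1
n=21: ⌊(22·236+84)/255⌋ − ⌊(21·236+84)/255⌋ = ⌊5276/255⌋ − ⌊5040/255⌋ = 20 − 19 = 1
n=22: ⌊(23·236+84)/255⌋ − ⌊(22·236+84)/255⌋ = ⌊5512/255⌋ − ⌊5276/255⌋ = 21 − 20 = 1
n=23: ⌊(24·236+84)/255⌋ − ⌊(23·236+84)/255⌋ = ⌊5748/255⌋ − ⌊5512/255⌋ = 22 − 21 = 1
n=24: ⌊(25·236+84)/255⌋ − ⌊(24·236+84)/255⌋ = ⌊5984/255⌋ − ⌊5748/255⌋ = 23 − 22 = 1
n=25: ⌊(26·236+84)/255⌋ − ⌊(25·236+84)/255⌋ = ⌊6220/255⌋ − ⌊5984/255⌋ = 24 − 23 = 1
n=26: ⌊(27·236+84)/255⌋ − ⌊(26·236+84)/255⌋ = ⌊6456/255⌋ − ⌊6220/255⌋ = 25 − 24 = 1
n=27: ⌊(28·236+84)/255⌋ − ⌊(27·236+84)/255⌋ = ⌊6692/255⌋ − ⌊6456/255⌋ = 26 − 25 = 1
n=28: ⌊(29·236+84)/255⌋ − ⌊(28·236+84)/255⌋ = ⌊6928/255⌋ − ⌊6692/255⌋ = 27 − 26 = 1
n=29: ⌊(30·236+84)/255⌋ − ⌊(29·236+84)/255⌋ = ⌊7164/255⌋ − ⌊6928/255⌋ = 28 − 27 = 1
n=30: ⌊(31·236+84)/255⌋ − ⌊(30·236+84)/255⌋ = ⌊7400/255⌋ − ⌊7164/255⌋ = 29 − 28 = 1
n=31: ⌊(32·236+84)/255⌋ − ⌊(31·236+84)/255⌋ = ⌊7636/255⌋ − ⌊7400/255⌋ = 29 − 29 = 0
n=32: ⌊(33·236+84)/255⌋ − ⌊(32·236+84)/255⌋ = ⌊7872/255⌋ − ⌊7636/255⌋ = 30 − 29 = 1
n=33: ⌊(34·236+84)/255⌋ − ⌊(33·236+84)/255⌋ = ⌊8108/255⌋ − ⌊7872/255⌋ = 31 − 30 = 1
n=34: ⌊(35·236+84)/255⌋ − ⌊(34·236+84)/255⌋ = ⌊8344/255⌋ − ⌊8108/255⌋ = 32 − 31 = 1
n=35: ⌊(36·236+84)/255⌋ − ⌊(35·236+84)/255⌋ = ⌊8580/255⌋ − ⌊8344/255⌋ = 33 − 32 = 1
n=36: ⌊(37·236+84)/255⌋ − ⌊(36·236+84)/255⌋ = ⌊8816/255⌋ − ⌊8580/255⌋ = 34 − 33 = 1
n=37: ⌊(38·236+84)/255⌋ − ⌊(37·236+84)/255⌋ = ⌊9052/255⌋ − ⌊8816/255⌋ = 35 − 34 = 1
n=38: ⌊(39·236+84)/255⌋ − ⌊(38·236+84)/255⌋ = ⌊9288/255⌋ − ⌊9052/255⌋ = 36 − 35 = 1
n=39: ⌊(40·236+84)/255⌋ − ⌊(39·236+84)/255⌋ = ⌊9524/255⌋ − ⌊9288/255⌋ = 37 − 36 = 1
n=40: ⌊(41·236+84)/255⌋ − ⌊(40·236+84)/255⌋ = ⌊9760/255⌋ − ⌊9524/255⌋ = 38 − 37 = 1
n=41: ⌊(42·236+84)/255⌋ − ⌊(41·236+84)/255⌋ = ⌊9996/255⌋ − ⌊9760/255⌋ = 39 − 38 = 1
n=42: ⌊(43·236+84)/255⌋ − ⌊(42·236+84)/255⌋ = ⌊10232/255⌋ − ⌊9996/255⌋ = 40 − 39 = 1
n=43: ⌊(44·236+84)/255⌋ − ⌊(43·236+84)/255⌋ = ⌊10468/255⌋ − ⌊10232/255⌋ = 41 − 40 = 1
n=44: ⌊(45·236+84)/255⌋ − ⌊(44·236+84)/255⌋ = ⌊10704/255⌋ − ⌊10468/255⌋ = 41 − 41 = 0
n=45: ⌊(46·236+84)/255⌋ − ⌊(45·236+84)/255⌋ = ⌊10940/255⌋ − ⌊10704/255⌋ = 42 − 41 = 1
n=46: ⌊(47·236+84)/255⌋ − ⌊(46·236+84)/255⌋ = ⌊11176/255⌋ − ⌊10940/255⌋ = 43 − 42 = 1
n=47: ⌊(48·236+84)/255⌋ − ⌊(47·236+84)/255⌋ = ⌊11412/255⌋ − ⌊11176/255⌋ = 44 − 43 = 1
n=48: ⌊(49·236+84)/255⌋ − ⌊(48·236+84)/255⌋ = ⌊11648/255⌋ − ⌊11412/255⌋ = 45 − 44 = 1
n=49: ⌊(50·236+84)/255⌋ − ⌊(49·236+84)/255⌋ = ⌊11884/255⌋ − ⌊11648/255⌋ = 46 − 45 = 1
n=50: ⌊(51·236+84)/255⌋ − ⌊(50·236+84)/255⌋ = ⌊12120/255⌋ − ⌊11884/255⌋ = 47 − 46 = 1
n=51: ⌊(52·236+84)/255⌋ − ⌊(51·236+84)/255⌋ = ⌊12356/255⌋ − ⌊12120/255⌋ = 48 − 47 = 1
n=52: ⌊(53·236+84)/255⌋ − ⌊(52·236+84)/255⌋ = ⌊12592/255⌋ − ⌊12356/255⌋ = 49 − 48 = 1
n=53: ⌊(54·236+84)/255⌋ − ⌊(53·236+84)/255⌋ = ⌊12828/255⌋ − ⌊12592/255⌋ = 50 − 49 = 1
n=54: ⌊(55·236+84)/255⌋ − ⌊(54·236+84)/255⌋ = ⌊13064/255⌋ − ⌊12828/255⌋ = 51 − 50 = 1
n=55: ⌊(56·236+84)/255⌋ − ⌊(55·236+84)/255⌋ = ⌊13300/255⌋ − ⌊13064/255⌋ = 52 − 51 = 1
n=56: ⌊(57·236+84)/255⌋ − ⌊(56·236+84)/255⌋ = ⌊13536/255⌋ − ⌊13300/255⌋ = 53 − 52 = 1
n=57: ⌊(58·236+84)/255⌋ − ⌊(57·236+84)/255⌋ = ⌊13772/255⌋ − ⌊13536/255⌋ = 54 − 53 = 1
n=58: ⌊(59·236+84)/255⌋ − ⌊(58·236+84)/255⌋ = ⌊14008/255⌋ − ⌊13772/255⌋ = 54 − 54 = 0
n=59: ⌊(60·236+84)/255⌋ − ⌊(59·236+84)/255⌋ = ⌊14244/255⌋ − ⌊14008/255⌋ = 55 − 54 = 1
n=60: ⌊(61·236+84)/255⌋ − ⌊(60·236+84)/255⌋ = ⌊14480/255⌋ − ⌊14244/255⌋ = 56 − 55 = 1
n=61: ⌊(62·236+84)/255⌋ − ⌊(61·236+84)/255⌋ = ⌊14716/255⌋ − ⌊14480/255⌋ = 57 − 56 = 1
n=62: ⌊(63·236+84)/255⌋ − ⌊(62·236+84)/255⌋ = ⌊14952/255⌋ − ⌊14716/255⌋ = 58 − 57 = 1
n=63: ⌊(64·236+84)/255⌋ − ⌊(63·236+84)/255⌋ = ⌊15188/255⌋ − ⌊14952/255⌋ = 59 − 58 = 1
n=64: ⌊(65·236+84)/255⌋ − ⌊(64·236+84)/255⌋ = ⌊15424/255⌋ − ⌊15188/255⌋ = 60 − 59 = 1
n=65: ⌊(66·236+84)/255⌋ − ⌊(65·236+84)/255⌋ = ⌊15660/255⌋ − ⌊15424/255⌋ = 61 − 60 = 1
n=66: ⌊(67·236+84)/255⌋ − ⌊(66·236+84)/255⌋ = ⌊15896/255⌋ − ⌊15660/255⌋ = 62 − 61 = 1
n=67: ⌊(68·236+84)/255⌋ − ⌊(67·236+84)/255⌋ = ⌊16132/255⌋ − ⌊15896/255⌋ = 63 − 62 = 1
n=68: ⌊(69·236+84)/255⌋ − ⌊(68·236+84)/255⌋ = ⌊16368/255⌋ − ⌊16132/255⌋ = 64 − 63 = 1
n=69: ⌊(70·236+84)/255⌋ − ⌊(69·236+84)/255⌋ = ⌊16604/255⌋ − ⌊16368/255⌋ = 65 − 64 = 1
n=70: ⌊(71·236+84)/255⌋ − ⌊(70·236+84)/255⌋ = ⌊16840/255⌋ − ⌊16604/255⌋ = 66 − 65 = 1
n=71: ⌊(72·236+84)/255⌋ − ⌊(71·236+84)/255⌋ = ⌊17076/255⌋ − ⌊16840/255⌋ = 66 − 66 = 0
n=72: ⌊(73·236+84)/255⌋ − ⌊(72·236+84)/255⌋ = ⌊17312/255⌋ − ⌊17076/255⌋ = 67 − 66 = 1
n=73: ⌊(74·236+84)/255⌋ − ⌊(73·236+84)/255⌋ = ⌊17548/255⌋ − ⌊17312/255⌋ = 68 − 67 = 1
n=74: ⌊(75·236+84)/255⌋ − ⌊(74·236+84)/255⌋ = ⌊17784/255⌋ − ⌊17548/255⌋ = 69 − 68 = 1
n=75: ⌊(76·236+84)/255⌋ − ⌊(75·236+84)/255⌋ = ⌊18020/255⌋ − ⌊17784/255⌋ = 70 − 69 = 1
n=76: ⌊(77·236+84)/255⌋ − ⌊(76·236+84)/255⌋ = ⌊18256/255⌋ − ⌊18020/255⌋ = 71 − 70 = 1
n=77: ⌊(78·236+84)/255⌋ − ⌊(77·236+84)/255⌋ = ⌊18492/255⌋ − ⌊18256/255⌋ = 72 − 71 = 1
n=78: ⌊(79·236+84)/255⌋ − ⌊(78·236+84)/255⌋ = ⌊18728/255⌋ − ⌊18492/255⌋ = 73 − 72 = 1
n=79: ⌊(80·236+84)/255⌋ − ⌊(79·236+84)/255⌋ = ⌊18964/255⌋ − ⌊18728/255⌋ = 74 − 73 = 1
n=80: ⌊(81·236+84)/255⌋ − ⌊(80·236+84)/255⌋ = ⌊19200/255⌋ − ⌊18964/255⌋ = 75 − 74 = 1
n=81: ⌊(82·236+84)/255⌋ − ⌊(81·236+84)/255⌋ = ⌊19436/255⌋ − ⌊19200/255⌋ = 76 − 75 = 1
n=82: ⌊(83·236+84)/255⌋ − ⌊(82·236+84)/255⌋ = ⌊19672/255⌋ − ⌊19436/255⌋ = 77 − 76 = 1
n=83: ⌊(84·236+84)/255⌋ − ⌊(83·236+84)/255⌋ = ⌊19908/255⌋ − ⌊19672/255⌋ = 78 − 77 = 1
n=84: ⌊(85·236+84)/255⌋ − ⌊(84·236+84)/255⌋ = ⌊20144/255⌋ − ⌊19908/255⌋ = 78 − 78 = 0
n=85: ⌊(86·236+84)/255⌋ − ⌊(85·236+84)/255⌋ = ⌊20380/255⌋ − ⌊20144/255⌋ = 79 − 78 = 1
n=86: ⌊(87·236+84)/255⌋ − ⌊(86·236+84)/255⌋ = ⌊20616/255⌋ − ⌊20380/255⌋ = 80 − 79 = 1
n=87: ⌊(88·236+84)/255⌋ − ⌊(87·236+84)/255⌋ = ⌊20852/255⌋ − ⌊20616/255⌋ = 81 − 80 = 1
n=88: ⌊(89·236+84)/255⌋ − ⌊(88·236+84)/255⌋ = ⌊21088/255⌋ − ⌊20852/255⌋ = 82 − 81 = 1
n=89: ⌊(90·236+84)/255⌋ − ⌊(89·236+84)/255⌋ = ⌊21324/255⌋ − ⌊21088/255⌋ = 83 − 82 = 1
n=90: ⌊(91·236+84)/255⌋ − ⌊(90·236+84)/255⌋ = ⌊21560/255⌋ − ⌊21324/255⌋ = 84 − 83 = 1


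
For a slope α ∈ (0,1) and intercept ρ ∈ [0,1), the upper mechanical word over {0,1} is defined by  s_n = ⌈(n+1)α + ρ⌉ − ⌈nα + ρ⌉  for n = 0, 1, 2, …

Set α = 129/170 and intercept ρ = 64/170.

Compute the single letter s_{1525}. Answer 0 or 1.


1

(n+1)α + ρ = (1526·129 + 64) / 170 = 196918/170
nα + ρ     = (1525·129 + 64) / 170 = 196789/170
⌈196918/170⌉ = 1159,  ⌈196789/170⌉ = 1158
s_{1525} = 1159 − 1158 = 1


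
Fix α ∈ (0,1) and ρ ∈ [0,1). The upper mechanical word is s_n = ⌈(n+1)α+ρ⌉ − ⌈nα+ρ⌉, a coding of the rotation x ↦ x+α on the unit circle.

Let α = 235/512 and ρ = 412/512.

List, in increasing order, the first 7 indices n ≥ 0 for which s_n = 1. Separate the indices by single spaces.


0 2 4 6 9 11 13

n=0: ⌈647/512⌉−⌈412/512⌉ = 2−1 = 1  ← one
n=1: ⌈882/512⌉−⌈647/512⌉ = 2−2 = 0
n=2: ⌈1117/512⌉−⌈882/512⌉ = 3−2 = 1  ← one
n=3: ⌈1352/512⌉−⌈1117/512⌉ = 3−3 = 0
n=4: ⌈1587/512⌉−⌈1352/512⌉ = 4−3 = 1  ← one
n=5: ⌈1822/512⌉−⌈1587/512⌉ = 4−4 = 0
n=6: ⌈2057/512⌉−⌈1822/512⌉ = 5−4 = 1  ← one
n=7: ⌈2292/512⌉−⌈2057/512⌉ = 5−5 = 0
n=8: ⌈2527/512⌉−⌈2292/512⌉ = 5−5 = 0
n=9: ⌈2762/512⌉−⌈2527/512⌉ = 6−5 = 1  ← one
n=10: ⌈2997/512⌉−⌈2762/512⌉ = 6−6 = 0
n=11: ⌈3232/512⌉−⌈2997/512⌉ = 7−6 = 1  ← one
n=12: ⌈3467/512⌉−⌈3232/512⌉ = 7−7 = 0
n=13: ⌈3702/512⌉−⌈3467/512⌉ = 8−7 = 1  ← one
positions of the first 7 ones: 0 2 4 6 9 11 13


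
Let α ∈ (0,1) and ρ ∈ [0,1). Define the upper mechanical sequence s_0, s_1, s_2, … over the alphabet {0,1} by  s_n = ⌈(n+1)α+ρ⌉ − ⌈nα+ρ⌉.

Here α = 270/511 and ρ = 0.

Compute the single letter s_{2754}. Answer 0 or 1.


0

(n+1)α + ρ = (2755·270) / 511 = 743850/511
nα + ρ     = (2754·270) / 511 = 743580/511
⌈743850/511⌉ = 1456,  ⌈743580/511⌉ = 1456
s_{2754} = 1456 − 1456 = 0


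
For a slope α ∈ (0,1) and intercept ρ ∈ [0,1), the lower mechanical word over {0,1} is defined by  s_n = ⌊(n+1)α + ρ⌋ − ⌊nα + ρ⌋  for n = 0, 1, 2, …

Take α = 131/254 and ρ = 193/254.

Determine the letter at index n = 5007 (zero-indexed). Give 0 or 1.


(n+1)α + ρ = (5008·131 + 193) / 254 = 656241/254
nα + ρ     = (5007·131 + 193) / 254 = 656110/254
⌊656241/254⌋ = 2583,  ⌊656110/254⌋ = 2583
s_{5007} = 2583 − 2583 = 0

0


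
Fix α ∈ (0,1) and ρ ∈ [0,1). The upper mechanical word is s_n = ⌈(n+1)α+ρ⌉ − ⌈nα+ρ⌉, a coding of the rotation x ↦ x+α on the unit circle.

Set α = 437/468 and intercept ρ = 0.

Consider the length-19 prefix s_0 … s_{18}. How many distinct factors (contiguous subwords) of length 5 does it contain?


5

t_n = ⌈(n·437)/468⌉ for n = 0 … 19:
  n=0…9: ⌈0/468⌉=0 ⌈437/468⌉=1 ⌈874/468⌉=2 ⌈1311/468⌉=3 ⌈1748/468⌉=4 ⌈2185/468⌉=5 ⌈2622/468⌉=6 ⌈3059/468⌉=7 ⌈3496/468⌉=8 ⌈3933/468⌉=9
  n=10…19: ⌈4370/468⌉=10 ⌈4807/468⌉=11 ⌈5244/468⌉=12 ⌈5681/468⌉=13 ⌈6118/468⌉=14 ⌈6555/468⌉=15 ⌈6992/468⌉=15 ⌈7429/468⌉=16 ⌈7866/468⌉=17 ⌈8303/468⌉=18
s_n = t_(n+1) − t_n for n = 0 … 18 gives
prefix = 1111111111111110111
slide a length-5 window over [0..4] … [14..18] (15 windows); first occurrence of each distinct factor:
  [  0..  4] 11111
  [ 11.. 15] 11110
  [ 12.. 16] 11101
  [ 13.. 17] 11011
  [ 14.. 18] 10111
  (the other 10 windows repeat one of these)
distinct factors: {10111, 11011, 11101, 11110, 11111}
count = 5  (Sturmian bound for length 5 is 6)


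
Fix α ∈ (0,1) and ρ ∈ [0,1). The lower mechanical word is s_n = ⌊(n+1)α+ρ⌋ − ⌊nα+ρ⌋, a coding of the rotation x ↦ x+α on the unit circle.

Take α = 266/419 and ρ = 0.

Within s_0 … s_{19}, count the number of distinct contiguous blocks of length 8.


t_n = ⌊(n·266)/419⌋ for n = 0 … 20:
  n=0…9: ⌊0/419⌋=0 ⌊266/419⌋=0 ⌊532/419⌋=1 ⌊798/419⌋=1 ⌊1064/419⌋=2 ⌊1330/419⌋=3 ⌊1596/419⌋=3 ⌊1862/419⌋=4 ⌊2128/419⌋=5 ⌊2394/419⌋=5
  n=10…19: ⌊2660/419⌋=6 ⌊2926/419⌋=6 ⌊3192/419⌋=7 ⌊3458/419⌋=8 ⌊3724/419⌋=8 ⌊3990/419⌋=9 ⌊4256/419⌋=10 ⌊4522/419⌋=10 ⌊4788/419⌋=11 ⌊5054/419⌋=12
  n=20: ⌊5320/419⌋=12
s_n = t_(n+1) − t_n for n = 0 … 19 gives
prefix = 01011011010110110110
slide a length-8 window over [0..7] … [12..19] (13 windows); first occurrence of each distinct factor:
  [  0..  7] 01011011
  [  1..  8] 10110110
  [  2..  9] 01101101
  [  3.. 10] 11011010
  [  4.. 11] 10110101
  [  5.. 12] 01101011
  [  6.. 13] 11010110
  [  7.. 14] 10101101
  [ 11.. 18] 11011011
  (the other 4 windows repeat one of these)
distinct factors: {01011011, 01101011, 01101101, 10101101, 10110101, 10110110, 11010110, 11011010, 11011011}
count = 9  (Sturmian bound for length 8 is 9)

9


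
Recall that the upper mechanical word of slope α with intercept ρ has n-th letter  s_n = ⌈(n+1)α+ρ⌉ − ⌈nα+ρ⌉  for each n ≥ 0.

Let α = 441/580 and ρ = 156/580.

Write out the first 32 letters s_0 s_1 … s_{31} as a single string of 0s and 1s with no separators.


10111011101110111011101111011101

n=0: ⌈(1·441+156)/580⌉ − ⌈(0·441+156)/580⌉ = ⌈597/580⌉ − ⌈156/580⌉ = 2 − 1 = 1
n=1: ⌈(2·441+156)/580⌉ − ⌈(1·441+156)/580⌉ = ⌈1038/580⌉ − ⌈597/580⌉ = 2 − 2 = 0
n=2: ⌈(3·441+156)/580⌉ − ⌈(2·441+156)/580⌉ = ⌈1479/580⌉ − ⌈1038/580⌉ = 3 − 2 = 1
n=3: ⌈(4·441+156)/580⌉ − ⌈(3·441+156)/580⌉ = ⌈1920/580⌉ − ⌈1479/580⌉ = 4 − 3 = 1
n=4: ⌈(5·441+156)/580⌉ − ⌈(4·441+156)/580⌉ = ⌈2361/580⌉ − ⌈1920/580⌉ = 5 − 4 = 1
n=5: ⌈(6·441+156)/580⌉ − ⌈(5·441+156)/580⌉ = ⌈2802/580⌉ − ⌈2361/580⌉ = 5 − 5 = 0
n=6: ⌈(7·441+156)/580⌉ − ⌈(6·441+156)/580⌉ = ⌈3243/580⌉ − ⌈2802/580⌉ = 6 − 5 = 1
n=7: ⌈(8·441+156)/580⌉ − ⌈(7·441+156)/580⌉ = ⌈3684/580⌉ − ⌈3243/580⌉ = 7 − 6 = 1
n=8: ⌈(9·441+156)/580⌉ − ⌈(8·441+156)/580⌉ = ⌈4125/580⌉ − ⌈3684/580⌉ = 8 − 7 = 1
n=9: ⌈(10·441+156)/580⌉ − ⌈(9·441+156)/580⌉ = ⌈4566/580⌉ − ⌈4125/580⌉ = 8 − 8 = 0
n=10: ⌈(11·441+156)/580⌉ − ⌈(10·441+156)/580⌉ = ⌈5007/580⌉ − ⌈4566/580⌉ = 9 − 8 = 1
n=11: ⌈(12·441+156)/580⌉ − ⌈(11·441+156)/580⌉ = ⌈5448/580⌉ − ⌈5007/580⌉ = 10 − 9 = 1
n=12: ⌈(13·441+156)/580⌉ − ⌈(12·441+156)/580⌉ = ⌈5889/580⌉ − ⌈5448/580⌉ = 11 − 10 = 1
n=13: ⌈(14·441+156)/580⌉ − ⌈(13·441+156)/580⌉ = ⌈6330/580⌉ − ⌈5889/580⌉ = 11 − 11 = 0
n=14: ⌈(15·441+156)/580⌉ − ⌈(14·441+156)/580⌉ = ⌈6771/580⌉ − ⌈6330/580⌉ = 12 − 11 = 1
n=15: ⌈(16·441+156)/580⌉ − ⌈(15·441+156)/580⌉ = ⌈7212/580⌉ − ⌈6771/580⌉ = 13 − 12 = 1
n=16: ⌈(17·441+156)/580⌉ − ⌈(16·441+156)/580⌉ = ⌈7653/580⌉ − ⌈7212/580⌉ = 14 − 13 = 1
n=17: ⌈(18·441+156)/580⌉ − ⌈(17·441+156)/580⌉ = ⌈8094/580⌉ − ⌈7653/580⌉ = 14 − 14 = 0
n=18: ⌈(19·441+156)/580⌉ − ⌈(18·441+156)/580⌉ = ⌈8535/580⌉ − ⌈8094/580⌉ = 15 − 14 = 1
n=19: ⌈(20·441+156)/580⌉ − ⌈(19·441+156)/580⌉ = ⌈8976/580⌉ − ⌈8535/580⌉ = 16 − 15 = 1
n=20: ⌈(21·441+156)/580⌉ − ⌈(20·441+156)/580⌉ = ⌈9417/580⌉ − ⌈8976/580⌉ = 17 − 16 = 1
n=21: ⌈(22·441+156)/580⌉ − ⌈(21·441+156)/580⌉ = ⌈9858/580⌉ − ⌈9417/580⌉ = 17 − 17 = 0
n=22: ⌈(23·441+156)/580⌉ − ⌈(22·441+156)/580⌉ = ⌈10299/580⌉ − ⌈9858/580⌉ = 18 − 17 = 1
n=23: ⌈(24·441+156)/580⌉ − ⌈(23·441+156)/580⌉ = ⌈10740/580⌉ − ⌈10299/580⌉ = 19 − 18 = 1
n=24: ⌈(25·441+156)/580⌉ − ⌈(24·441+156)/580⌉ = ⌈11181/580⌉ − ⌈10740/580⌉ = 20 − 19 = 1
n=25: ⌈(26·441+156)/580⌉ − ⌈(25·441+156)/580⌉ = ⌈11622/580⌉ − ⌈11181/580⌉ = 21 − 20 = 1
n=26: ⌈(27·441+156)/580⌉ − ⌈(26·441+156)/580⌉ = ⌈12063/580⌉ − ⌈11622/580⌉ = 21 − 21 = 0
n=27: ⌈(28·441+156)/580⌉ − ⌈(27·441+156)/580⌉ = ⌈12504/580⌉ − ⌈12063/580⌉ = 22 − 21 = 1
n=28: ⌈(29·441+156)/580⌉ − ⌈(28·441+156)/580⌉ = ⌈12945/580⌉ − ⌈12504/580⌉ = 23 − 22 = 1
n=29: ⌈(30·441+156)/580⌉ − ⌈(29·441+156)/580⌉ = ⌈13386/580⌉ − ⌈12945/580⌉ = 24 − 23 = 1
n=30: ⌈(31·441+156)/580⌉ − ⌈(30·441+156)/580⌉ = ⌈13827/580⌉ − ⌈13386/580⌉ = 24 − 24 = 0
n=31: ⌈(32·441+156)/580⌉ − ⌈(31·441+156)/580⌉ = ⌈14268/580⌉ − ⌈13827/580⌉ = 25 − 24 = 1


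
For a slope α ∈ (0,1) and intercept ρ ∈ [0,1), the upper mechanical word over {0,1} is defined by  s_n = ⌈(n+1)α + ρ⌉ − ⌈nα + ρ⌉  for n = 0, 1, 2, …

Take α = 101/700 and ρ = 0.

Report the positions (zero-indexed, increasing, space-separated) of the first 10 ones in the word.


0 6 13 20 27 34 41 48 55 62

n=0: ⌈101/700⌉−⌈0/700⌉ = 1−0 = 1  ← one
n=1: ⌈202/700⌉−⌈101/700⌉ = 1−1 = 0
n=2: ⌈303/700⌉−⌈202/700⌉ = 1−1 = 0
  …
n=6: ⌈707/700⌉−⌈606/700⌉ = 2−1 = 1  ← one
n=7: ⌈808/700⌉−⌈707/700⌉ = 2−2 = 0
n=8: ⌈909/700⌉−⌈808/700⌉ = 2−2 = 0
  …
n=13: ⌈1414/700⌉−⌈1313/700⌉ = 3−2 = 1  ← one
n=14: ⌈1515/700⌉−⌈1414/700⌉ = 3−3 = 0
n=15: ⌈1616/700⌉−⌈1515/700⌉ = 3−3 = 0
  …
n=20: ⌈2121/700⌉−⌈2020/700⌉ = 4−3 = 1  ← one
n=21: ⌈2222/700⌉−⌈2121/700⌉ = 4−4 = 0
n=22: ⌈2323/700⌉−⌈2222/700⌉ = 4−4 = 0
  …
n=27: ⌈2828/700⌉−⌈2727/700⌉ = 5−4 = 1  ← one
n=28: ⌈2929/700⌉−⌈2828/700⌉ = 5−5 = 0
n=29: ⌈3030/700⌉−⌈2929/700⌉ = 5−5 = 0
  …
n=34: ⌈3535/700⌉−⌈3434/700⌉ = 6−5 = 1  ← one
n=35: ⌈3636/700⌉−⌈3535/700⌉ = 6−6 = 0
n=36: ⌈3737/700⌉−⌈3636/700⌉ = 6−6 = 0
  …
n=41: ⌈4242/700⌉−⌈4141/700⌉ = 7−6 = 1  ← one
n=42: ⌈4343/700⌉−⌈4242/700⌉ = 7−7 = 0
n=43: ⌈4444/700⌉−⌈4343/700⌉ = 7−7 = 0
  …
n=48: ⌈4949/700⌉−⌈4848/700⌉ = 8−7 = 1  ← one
n=49: ⌈5050/700⌉−⌈4949/700⌉ = 8−8 = 0
n=50: ⌈5151/700⌉−⌈5050/700⌉ = 8−8 = 0
  …
n=55: ⌈5656/700⌉−⌈5555/700⌉ = 9−8 = 1  ← one
n=56: ⌈5757/700⌉−⌈5656/700⌉ = 9−9 = 0
n=57: ⌈5858/700⌉−⌈5757/700⌉ = 9−9 = 0
  …
n=62: ⌈6363/700⌉−⌈6262/700⌉ = 10−9 = 1  ← one
positions of the first 10 ones: 0 6 13 20 27 34 41 48 55 62


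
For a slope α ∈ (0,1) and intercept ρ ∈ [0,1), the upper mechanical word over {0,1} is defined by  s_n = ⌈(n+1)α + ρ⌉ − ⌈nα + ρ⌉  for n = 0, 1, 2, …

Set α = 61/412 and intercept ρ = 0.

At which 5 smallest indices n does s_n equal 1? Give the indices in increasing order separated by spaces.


0 6 13 20 27

n=0: ⌈61/412⌉−⌈0/412⌉ = 1−0 = 1  ← one
n=1: ⌈122/412⌉−⌈61/412⌉ = 1−1 = 0
n=2: ⌈183/412⌉−⌈122/412⌉ = 1−1 = 0
n=3: ⌈244/412⌉−⌈183/412⌉ = 1−1 = 0
n=4: ⌈305/412⌉−⌈244/412⌉ = 1−1 = 0
n=5: ⌈366/412⌉−⌈305/412⌉ = 1−1 = 0
n=6: ⌈427/412⌉−⌈366/412⌉ = 2−1 = 1  ← one
n=7: ⌈488/412⌉−⌈427/412⌉ = 2−2 = 0
n=8: ⌈549/412⌉−⌈488/412⌉ = 2−2 = 0
n=9: ⌈610/412⌉−⌈549/412⌉ = 2−2 = 0
n=10: ⌈671/412⌉−⌈610/412⌉ = 2−2 = 0
n=11: ⌈732/412⌉−⌈671/412⌉ = 2−2 = 0
n=12: ⌈793/412⌉−⌈732/412⌉ = 2−2 = 0
n=13: ⌈854/412⌉−⌈793/412⌉ = 3−2 = 1  ← one
n=14: ⌈915/412⌉−⌈854/412⌉ = 3−3 = 0
n=15: ⌈976/412⌉−⌈915/412⌉ = 3−3 = 0
n=16: ⌈1037/412⌉−⌈976/412⌉ = 3−3 = 0
n=17: ⌈1098/412⌉−⌈1037/412⌉ = 3−3 = 0
n=18: ⌈1159/412⌉−⌈1098/412⌉ = 3−3 = 0
n=19: ⌈1220/412⌉−⌈1159/412⌉ = 3−3 = 0
n=20: ⌈1281/412⌉−⌈1220/412⌉ = 4−3 = 1  ← one
n=21: ⌈1342/412⌉−⌈1281/412⌉ = 4−4 = 0
n=22: ⌈1403/412⌉−⌈1342/412⌉ = 4−4 = 0
n=23: ⌈1464/412⌉−⌈1403/412⌉ = 4−4 = 0
n=24: ⌈1525/412⌉−⌈1464/412⌉ = 4−4 = 0
n=25: ⌈1586/412⌉−⌈1525/412⌉ = 4−4 = 0
n=26: ⌈1647/412⌉−⌈1586/412⌉ = 4−4 = 0
n=27: ⌈1708/412⌉−⌈1647/412⌉ = 5−4 = 1  ← one
positions of the first 5 ones: 0 6 13 20 27


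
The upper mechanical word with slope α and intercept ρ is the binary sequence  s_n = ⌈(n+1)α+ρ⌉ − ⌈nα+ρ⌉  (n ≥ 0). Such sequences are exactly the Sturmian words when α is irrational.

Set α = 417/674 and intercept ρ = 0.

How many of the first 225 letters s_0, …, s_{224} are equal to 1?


140

#1s = Σ_{n=0}^{224} s_n = Σ_{n=0}^{224} (⌈(n+1)α+ρ⌉ − ⌈nα+ρ⌉)
the sum telescopes: every ⌈nα+ρ⌉ with 0 < n < 225 appears once with + and once with −, leaving ⌈225α+ρ⌉ − ⌈0·α+ρ⌉
225α + ρ = (225·417) / 674 = 93825/674
ρ = 0/674
⌈93825/674⌉ = 140,  ⌈0/674⌉ = 0
#1s = 140 − 0 = 140


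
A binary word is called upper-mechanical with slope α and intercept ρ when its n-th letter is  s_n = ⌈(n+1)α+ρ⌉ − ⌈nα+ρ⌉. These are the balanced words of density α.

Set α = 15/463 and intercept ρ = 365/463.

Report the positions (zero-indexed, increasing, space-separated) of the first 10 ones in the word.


6 37 68 99 130 160 191 222 253 284

n=0: ⌈380/463⌉−⌈365/463⌉ = 1−1 = 0
n=1: ⌈395/463⌉−⌈380/463⌉ = 1−1 = 0
  …
n=6: ⌈470/463⌉−⌈455/463⌉ = 2−1 = 1  ← one
n=7: ⌈485/463⌉−⌈470/463⌉ = 2−2 = 0
n=8: ⌈500/463⌉−⌈485/463⌉ = 2−2 = 0
  …
n=37: ⌈935/463⌉−⌈920/463⌉ = 3−2 = 1  ← one
n=38: ⌈950/463⌉−⌈935/463⌉ = 3−3 = 0
n=39: ⌈965/463⌉−⌈950/463⌉ = 3−3 = 0
  …
n=68: ⌈1400/463⌉−⌈1385/463⌉ = 4−3 = 1  ← one
n=69: ⌈1415/463⌉−⌈1400/463⌉ = 4−4 = 0
n=70: ⌈1430/463⌉−⌈1415/463⌉ = 4−4 = 0
  …
n=99: ⌈1865/463⌉−⌈1850/463⌉ = 5−4 = 1  ← one
n=100: ⌈1880/463⌉−⌈1865/463⌉ = 5−5 = 0
n=101: ⌈1895/463⌉−⌈1880/463⌉ = 5−5 = 0
  …
n=130: ⌈2330/463⌉−⌈2315/463⌉ = 6−5 = 1  ← one
n=131: ⌈2345/463⌉−⌈2330/463⌉ = 6−6 = 0
n=132: ⌈2360/463⌉−⌈2345/463⌉ = 6−6 = 0
  …
n=160: ⌈2780/463⌉−⌈2765/463⌉ = 7−6 = 1  ← one
n=161: ⌈2795/463⌉−⌈2780/463⌉ = 7−7 = 0
n=162: ⌈2810/463⌉−⌈2795/463⌉ = 7−7 = 0
  …
n=191: ⌈3245/463⌉−⌈3230/463⌉ = 8−7 = 1  ← one
n=192: ⌈3260/463⌉−⌈3245/463⌉ = 8−8 = 0
n=193: ⌈3275/463⌉−⌈3260/463⌉ = 8−8 = 0
  …
n=222: ⌈3710/463⌉−⌈3695/463⌉ = 9−8 = 1  ← one
n=223: ⌈3725/463⌉−⌈3710/463⌉ = 9−9 = 0
n=224: ⌈3740/463⌉−⌈3725/463⌉ = 9−9 = 0
  …
n=253: ⌈4175/463⌉−⌈4160/463⌉ = 10−9 = 1  ← one
n=254: ⌈4190/463⌉−⌈4175/463⌉ = 10−10 = 0
n=255: ⌈4205/463⌉−⌈4190/463⌉ = 10−10 = 0
  …
n=284: ⌈4640/463⌉−⌈4625/463⌉ = 11−10 = 1  ← one
positions of the first 10 ones: 6 37 68 99 130 160 191 222 253 284


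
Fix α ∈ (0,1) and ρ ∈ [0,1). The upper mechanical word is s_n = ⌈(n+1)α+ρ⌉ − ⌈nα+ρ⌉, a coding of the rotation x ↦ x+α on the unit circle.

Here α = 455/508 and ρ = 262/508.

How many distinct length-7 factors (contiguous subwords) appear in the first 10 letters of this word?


t_n = ⌈(n·455+262)/508⌉ for n = 0 … 10:
  n=0…9: ⌈262/508⌉=1 ⌈717/508⌉=2 ⌈1172/508⌉=3 ⌈1627/508⌉=4 ⌈2082/508⌉=5 ⌈2537/508⌉=5 ⌈2992/508⌉=6 ⌈3447/508⌉=7 ⌈3902/508⌉=8 ⌈4357/508⌉=9
  n=10: ⌈4812/508⌉=10
s_n = t_(n+1) − t_n for n = 0 … 9 gives
prefix = 1111011111
slide a length-7 window over [0..6] … [3..9] (4 windows); first occurrence of each distinct factor:
  [  0..  6] 1111011
  [  1..  7] 1110111
  [  2..  8] 1101111
  [  3..  9] 1011111
distinct factors: {1011111, 1101111, 1110111, 1111011}
count = 4  (Sturmian bound for length 7 is 8)

4


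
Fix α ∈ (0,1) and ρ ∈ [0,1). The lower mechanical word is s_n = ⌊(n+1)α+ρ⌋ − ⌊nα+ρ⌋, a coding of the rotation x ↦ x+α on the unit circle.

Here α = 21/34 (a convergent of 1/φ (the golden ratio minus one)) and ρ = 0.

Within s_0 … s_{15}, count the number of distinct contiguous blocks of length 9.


8

t_n = ⌊(n·21)/34⌋ for n = 0 … 16:
  n=0…9: ⌊0/34⌋=0 ⌊21/34⌋=0 ⌊42/34⌋=1 ⌊63/34⌋=1 ⌊84/34⌋=2 ⌊105/34⌋=3 ⌊126/34⌋=3 ⌊147/34⌋=4 ⌊168/34⌋=4 ⌊189/34⌋=5
  n=10…16: ⌊210/34⌋=6 ⌊231/34⌋=6 ⌊252/34⌋=7 ⌊273/34⌋=8 ⌊294/34⌋=8 ⌊315/34⌋=9 ⌊336/34⌋=9
s_n = t_(n+1) − t_n for n = 0 … 15 gives
prefix = 0101101011011010
slide a length-9 window over [0..8] … [7..15] (8 windows); first occurrence of each distinct factor:
  [  0..  8] 010110101
  [  1..  9] 101101011
  [  2.. 10] 011010110
  [  3.. 11] 110101101
  [  4.. 12] 101011011
  [  5.. 13] 010110110
  [  6.. 14] 101101101
  [  7.. 15] 011011010
distinct factors: {010110101, 010110110, 011010110, 011011010, 101011011, 101101011, 101101101, 110101101}
count = 8  (Sturmian bound for length 9 is 10)


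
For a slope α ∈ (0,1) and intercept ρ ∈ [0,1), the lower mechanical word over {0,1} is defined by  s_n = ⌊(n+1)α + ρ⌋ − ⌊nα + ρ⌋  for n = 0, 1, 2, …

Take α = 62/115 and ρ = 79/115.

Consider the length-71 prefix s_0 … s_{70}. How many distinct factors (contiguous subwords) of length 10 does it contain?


t_n = ⌊(n·62+79)/115⌋ for n = 0 … 71:
  n=0…9: ⌊79/115⌋=0 ⌊141/115⌋=1 ⌊203/115⌋=1 ⌊265/115⌋=2 ⌊327/115⌋=2 ⌊389/115⌋=3 ⌊451/115⌋=3 ⌊513/115⌋=4 ⌊575/115⌋=5 ⌊637/115⌋=5
  n=10…19: ⌊699/115⌋=6 ⌊761/115⌋=6 ⌊823/115⌋=7 ⌊885/115⌋=7 ⌊947/115⌋=8 ⌊1009/115⌋=8 ⌊1071/115⌋=9 ⌊1133/115⌋=9 ⌊1195/115⌋=10 ⌊1257/115⌋=10
  n=20…29: ⌊1319/115⌋=11 ⌊1381/115⌋=12 ⌊1443/115⌋=12 ⌊1505/115⌋=13 ⌊1567/115⌋=13 ⌊1629/115⌋=14 ⌊1691/115⌋=14 ⌊1753/115⌋=15 ⌊1815/115⌋=15 ⌊1877/115⌋=16
  n=30…39: ⌊1939/115⌋=16 ⌊2001/115⌋=17 ⌊2063/115⌋=17 ⌊2125/115⌋=18 ⌊2187/115⌋=19 ⌊2249/115⌋=19 ⌊2311/115⌋=20 ⌊2373/115⌋=20 ⌊2435/115⌋=21 ⌊2497/115⌋=21
  n=40…49: ⌊2559/115⌋=22 ⌊2621/115⌋=22 ⌊2683/115⌋=23 ⌊2745/115⌋=23 ⌊2807/115⌋=24 ⌊2869/115⌋=24 ⌊2931/115⌋=25 ⌊2993/115⌋=26 ⌊3055/115⌋=26 ⌊3117/115⌋=27
  n=50…59: ⌊3179/115⌋=27 ⌊3241/115⌋=28 ⌊3303/115⌋=28 ⌊3365/115⌋=29 ⌊3427/115⌋=29 ⌊3489/115⌋=30 ⌊3551/115⌋=30 ⌊3613/115⌋=31 ⌊3675/115⌋=31 ⌊3737/115⌋=32
  n=60…69: ⌊3799/115⌋=33 ⌊3861/115⌋=33 ⌊3923/115⌋=34 ⌊3985/115⌋=34 ⌊4047/115⌋=35 ⌊4109/115⌋=35 ⌊4171/115⌋=36 ⌊4233/115⌋=36 ⌊4295/115⌋=37 ⌊4357/115⌋=37
  n=70…71: ⌊4419/115⌋=38 ⌊4481/115⌋=38
s_n = t_(n+1) − t_n for n = 0 … 70 gives
prefix = 10101011010101010101101010101010110101010101011010101010101101010101010
slide a length-10 window over [0..9] … [61..70] (62 windows); first occurrence of each distinct factor:
  [  0..  9] 1010101101
  [  1.. 10] 0101011010
  [  2.. 11] 1010110101
  [  3.. 12] 0101101010
  [  4.. 13] 1011010101
  [  5.. 14] 0110101010
  [  6.. 15] 1101010101
  [  7.. 16] 1010101010
  [  8.. 17] 0101010101
  [ 11.. 20] 1010101011
  [ 12.. 21] 0101010110
  (the other 51 windows repeat one of these)
distinct factors: {0101010101, 0101010110, 0101011010, 0101101010, 0110101010, 1010101010, 1010101011, 1010101101, 1010110101, 1011010101, 1101010101}
count = 11  (Sturmian bound for length 10 is 11)

11
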